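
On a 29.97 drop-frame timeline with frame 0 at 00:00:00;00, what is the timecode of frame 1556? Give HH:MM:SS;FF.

Each 10-minute DF block holds 10 × 60 × 30 − 9 × 2 = 17982 frames. 1556 ÷ 17982 → 0 full blocks, remainder 1556.
Within the partial block the first minute is 1800 frames and each further minute 1798, so 0 further minute boundaries passed. Total skipped labels = 18 × 0 + 2 × 0 = 0.
Non-drop label index = 1556 + 0 = 1556; at 30 labels/s that is 00:00:51:26, i.e. DF 00:00:51;26.

00:00:51;26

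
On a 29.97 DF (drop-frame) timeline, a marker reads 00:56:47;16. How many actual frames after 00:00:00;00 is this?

Complete 10-minute blocks: 5, each 17982 frames → 89910.
Remaining 6 whole minutes in the current block: 1800 + 5 × 1798 = 10790 frames.
Within the current minute: 47 × 30 + 16 − 2 = 1424 (labels ;00/;01 skipped at this minute). Total = 89910 + 10790 + 1424 = 102124.

102124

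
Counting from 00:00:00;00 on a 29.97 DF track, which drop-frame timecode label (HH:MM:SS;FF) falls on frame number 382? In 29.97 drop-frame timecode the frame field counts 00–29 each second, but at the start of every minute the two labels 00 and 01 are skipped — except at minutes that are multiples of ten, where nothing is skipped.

00:00:12;22

Each 10-minute DF block holds 10 × 60 × 30 − 9 × 2 = 17982 frames. 382 ÷ 17982 → 0 full blocks, remainder 382.
Within the partial block the first minute is 1800 frames and each further minute 1798, so 0 further minute boundaries passed. Total skipped labels = 18 × 0 + 2 × 0 = 0.
Non-drop label index = 382 + 0 = 382; at 30 labels/s that is 00:00:12:22, i.e. DF 00:00:12;22.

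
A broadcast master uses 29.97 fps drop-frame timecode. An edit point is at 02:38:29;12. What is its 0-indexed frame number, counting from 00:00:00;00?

As if non-drop at 30 labels/s: (2 × 3600 + 38 × 60 + 29) × 30 + 12 = 285282.
Minute boundaries passed: 158; those not divisible by 10: 158 − 15 = 143; dropped labels = 2 × 143 = 286.
Actual frame index = 285282 − 286 = 284996.

284996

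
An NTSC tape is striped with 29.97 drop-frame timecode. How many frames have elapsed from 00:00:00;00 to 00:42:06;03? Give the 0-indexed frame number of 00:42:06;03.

75707

As if non-drop at 30 labels/s: (0 × 3600 + 42 × 60 + 6) × 30 + 3 = 75783.
Minute boundaries passed: 42; those not divisible by 10: 42 − 4 = 38; dropped labels = 2 × 38 = 76.
Actual frame index = 75783 − 76 = 75707.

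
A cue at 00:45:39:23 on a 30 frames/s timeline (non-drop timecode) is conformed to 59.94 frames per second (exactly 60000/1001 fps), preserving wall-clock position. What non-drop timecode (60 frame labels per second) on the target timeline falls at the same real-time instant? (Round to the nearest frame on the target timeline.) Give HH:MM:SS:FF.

Source frame index: (0×3600 + 45×60 + 39) × 30 + 23 = 82193.
Real time: 82193 / (30) = 82193/30 s.
Target frame: (82193/30) × (60000/1001) = 164386000/1001 ≈ 164221.778 → 164222.
At 60 labels/s: frame 164222 → 00:45:37:02.

00:45:37:02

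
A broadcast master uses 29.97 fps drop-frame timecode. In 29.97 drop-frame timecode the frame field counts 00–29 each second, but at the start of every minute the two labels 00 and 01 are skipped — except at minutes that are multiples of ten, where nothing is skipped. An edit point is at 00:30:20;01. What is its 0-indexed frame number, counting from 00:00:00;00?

54547

Complete 10-minute blocks: 3, each 17982 frames → 53946.
Remaining 0 whole minutes in the current block: 0 frames.
Within the current minute: 20 × 30 + 1 = 601. Total = 53946 + 0 + 601 = 54547.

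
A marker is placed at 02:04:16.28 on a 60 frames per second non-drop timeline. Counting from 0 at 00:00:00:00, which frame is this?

Total seconds to the label: (2 × 3600 + 4 × 60 + 16) = 7456.
Frame index = 7456 × 60 + 28 = 447388.

447388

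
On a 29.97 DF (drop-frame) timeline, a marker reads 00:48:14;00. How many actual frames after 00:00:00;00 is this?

As if non-drop at 30 labels/s: (0 × 3600 + 48 × 60 + 14) × 30 + 0 = 86820.
Minute boundaries passed: 48; those not divisible by 10: 48 − 4 = 44; dropped labels = 2 × 44 = 88.
Actual frame index = 86820 − 88 = 86732.

86732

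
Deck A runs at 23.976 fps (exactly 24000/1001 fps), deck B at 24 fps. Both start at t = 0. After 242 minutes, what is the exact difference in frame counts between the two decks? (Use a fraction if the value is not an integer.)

31680/91 frames

242 min = 14520 s.
A emits 24000/1001 × 14520 = 31680000/91 frames; B emits 24 × 14520 = 348480.
Difference = 31680/91 frames (≈ 348.1319); B is ahead of A.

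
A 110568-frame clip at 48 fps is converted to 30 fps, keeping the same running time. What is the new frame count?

69105 frames

Target frames = source frames × (target rate / source rate) = 110568 × (30)/(48) = 110568 × 5/8 = 69105.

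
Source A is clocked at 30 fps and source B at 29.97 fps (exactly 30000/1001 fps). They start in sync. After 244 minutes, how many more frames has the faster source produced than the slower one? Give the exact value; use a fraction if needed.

439200/1001 frames

244 min = 14640 s.
A emits 30 × 14640 = 439200 frames; B emits 30000/1001 × 14640 = 439200000/1001.
Difference = 439200/1001 frames (≈ 438.7612); B is behind A.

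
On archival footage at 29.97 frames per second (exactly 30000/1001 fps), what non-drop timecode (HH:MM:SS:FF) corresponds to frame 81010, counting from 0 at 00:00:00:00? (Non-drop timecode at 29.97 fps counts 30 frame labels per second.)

00:45:00:10

81010 ÷ 30 = 2700 full seconds, remainder 10 frames.
2700 s = 0 h 45 min 0 s.
Timecode: 00:45:00:10.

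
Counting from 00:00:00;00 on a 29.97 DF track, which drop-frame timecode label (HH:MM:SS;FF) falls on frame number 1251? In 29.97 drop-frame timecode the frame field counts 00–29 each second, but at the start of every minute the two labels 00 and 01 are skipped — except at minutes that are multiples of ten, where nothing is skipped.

00:00:41;21

Each 10-minute DF block holds 10 × 60 × 30 − 9 × 2 = 17982 frames. 1251 ÷ 17982 → 0 full blocks, remainder 1251.
Within the partial block the first minute is 1800 frames and each further minute 1798, so 0 further minute boundaries passed. Total skipped labels = 18 × 0 + 2 × 0 = 0.
Non-drop label index = 1251 + 0 = 1251; at 30 labels/s that is 00:00:41:21, i.e. DF 00:00:41;21.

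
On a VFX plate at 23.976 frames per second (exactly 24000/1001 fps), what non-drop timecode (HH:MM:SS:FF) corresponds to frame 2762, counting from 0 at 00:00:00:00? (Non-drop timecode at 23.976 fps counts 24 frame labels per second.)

2762 ÷ 24 = 115 full seconds, remainder 2 frames.
115 s = 0 h 1 min 55 s.
Timecode: 00:01:55:02.

00:01:55:02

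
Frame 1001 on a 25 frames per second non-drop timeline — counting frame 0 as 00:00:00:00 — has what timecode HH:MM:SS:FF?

1001 ÷ 25 = 40 full seconds, remainder 1 frame.
40 s = 0 h 0 min 40 s.
Timecode: 00:00:40:01.

00:00:40:01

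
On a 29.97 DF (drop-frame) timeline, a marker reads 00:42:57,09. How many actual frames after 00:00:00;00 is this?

77243

As if non-drop at 30 labels/s: (0 × 3600 + 42 × 60 + 57) × 30 + 9 = 77319.
Minute boundaries passed: 42; those not divisible by 10: 42 − 4 = 38; dropped labels = 2 × 38 = 76.
Actual frame index = 77319 − 76 = 77243.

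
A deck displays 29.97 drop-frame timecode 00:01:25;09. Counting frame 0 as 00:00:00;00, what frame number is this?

2557

Complete 10-minute blocks: 0, each 17982 frames → 0.
Remaining 1 whole minute in the current block: 1800 + 0 × 1798 = 1800 frames.
Within the current minute: 25 × 30 + 9 − 2 = 757 (labels ;00/;01 skipped at this minute). Total = 0 + 1800 + 757 = 2557.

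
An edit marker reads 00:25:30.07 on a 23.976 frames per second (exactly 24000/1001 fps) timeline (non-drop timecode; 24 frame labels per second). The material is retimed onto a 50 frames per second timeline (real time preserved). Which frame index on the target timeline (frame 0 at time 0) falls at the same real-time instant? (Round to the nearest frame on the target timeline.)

frame 76591

Source frame index: (0×3600 + 25×60 + 30) × 24 + 7 = 36727.
Real time: 36727 / (24000/1001) = 36763727/24000 s.
Target frame: (36763727/24000) × (50) = 36763727/480 ≈ 76591.098 → 76591.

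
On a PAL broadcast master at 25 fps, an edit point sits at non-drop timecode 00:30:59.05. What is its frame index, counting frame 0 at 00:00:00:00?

46480

Total seconds to the label: (0 × 3600 + 30 × 60 + 59) = 1859.
Frame index = 1859 × 25 + 5 = 46480.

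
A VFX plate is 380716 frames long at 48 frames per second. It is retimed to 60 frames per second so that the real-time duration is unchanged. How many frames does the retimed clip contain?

Target frames = source frames × (target rate / source rate) = 380716 × (60)/(48) = 380716 × 5/4 = 475895.

475895 frames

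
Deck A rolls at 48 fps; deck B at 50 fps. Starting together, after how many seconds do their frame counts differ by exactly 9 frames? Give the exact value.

4.5 seconds

The gap grows by |50 − 48| = 2 frames per second.
Time for a 9-frame gap: 9 ÷ (2) = 4.5 s.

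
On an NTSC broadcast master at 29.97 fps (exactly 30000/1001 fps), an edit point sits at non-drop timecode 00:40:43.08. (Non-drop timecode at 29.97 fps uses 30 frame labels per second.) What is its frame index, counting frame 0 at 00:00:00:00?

73298

Total seconds to the label: (0 × 3600 + 40 × 60 + 43) = 2443.
Frame index = 2443 × 30 + 8 = 73298.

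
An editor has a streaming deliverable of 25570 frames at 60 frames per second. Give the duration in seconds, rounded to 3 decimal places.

Running time = 25570 × 1/60 = 2557/6 s ≈ 426.167 s.

426.167 seconds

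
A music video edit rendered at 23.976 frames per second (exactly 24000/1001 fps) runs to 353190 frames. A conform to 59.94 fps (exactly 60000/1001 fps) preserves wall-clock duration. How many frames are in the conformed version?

Target frames = source frames × (target rate / source rate) = 353190 × (60000/1001)/(24000/1001) = 353190 × 5/2 = 882975.

882975 frames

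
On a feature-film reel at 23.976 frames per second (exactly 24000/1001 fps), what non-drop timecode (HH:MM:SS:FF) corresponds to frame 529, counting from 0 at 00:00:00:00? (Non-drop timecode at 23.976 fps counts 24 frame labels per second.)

00:00:22:01

529 ÷ 24 = 22 full seconds, remainder 1 frame.
22 s = 0 h 0 min 22 s.
Timecode: 00:00:22:01.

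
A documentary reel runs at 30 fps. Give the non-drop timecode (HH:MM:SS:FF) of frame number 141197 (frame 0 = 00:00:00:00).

01:18:26:17

141197 ÷ 30 = 4706 full seconds, remainder 17 frames.
4706 s = 1 h 18 min 26 s.
Timecode: 01:18:26:17.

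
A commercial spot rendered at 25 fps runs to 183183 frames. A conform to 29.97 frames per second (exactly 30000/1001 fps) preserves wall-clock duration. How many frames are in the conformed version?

Target frames = source frames × (target rate / source rate) = 183183 × (30000/1001)/(25) = 183183 × 1200/1001 = 219600.

219600 frames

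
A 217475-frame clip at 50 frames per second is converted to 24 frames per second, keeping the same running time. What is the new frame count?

104388 frames

Target frames = source frames × (target rate / source rate) = 217475 × (24)/(50) = 217475 × 12/25 = 104388.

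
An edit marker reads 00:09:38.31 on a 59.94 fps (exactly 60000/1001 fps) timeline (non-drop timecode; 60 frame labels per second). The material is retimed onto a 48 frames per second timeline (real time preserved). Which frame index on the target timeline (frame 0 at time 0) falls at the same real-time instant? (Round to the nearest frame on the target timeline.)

frame 27797

Source frame index: (0×3600 + 9×60 + 38) × 60 + 31 = 34711.
Real time: 34711 / (60000/1001) = 34745711/60000 s.
Target frame: (34745711/60000) × (48) = 34745711/1250 ≈ 27796.569 → 27797.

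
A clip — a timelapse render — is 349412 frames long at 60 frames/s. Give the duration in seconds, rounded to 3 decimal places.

Running time = 349412 × 1/60 = 87353/15 s ≈ 5823.533 s.

5823.533 seconds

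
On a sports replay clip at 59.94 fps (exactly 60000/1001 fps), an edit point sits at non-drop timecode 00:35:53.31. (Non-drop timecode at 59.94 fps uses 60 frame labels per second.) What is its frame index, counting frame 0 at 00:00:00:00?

129211

Total seconds to the label: (0 × 3600 + 35 × 60 + 53) = 2153.
Frame index = 2153 × 60 + 31 = 129211.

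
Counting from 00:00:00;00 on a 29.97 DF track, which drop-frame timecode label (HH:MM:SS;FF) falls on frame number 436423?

Ten DF minutes hold 17982 frames, so frame 436423 lies in block 24 (frames 431568–449549) with 4855 frames into that block.
The block's first minute is 1800 frames and the rest 1798 each; 4855 frames reaches minute 2, so 24 × 18 + 2 × 2 = 436 labels have been skipped so far.
Adding those back, label number 436423 + 436 = 436859 at 30 labels/s is 14561 s + 29 f = 4 h 2 min 41 s frame 29, i.e. 04:02:41;29.

04:02:41;29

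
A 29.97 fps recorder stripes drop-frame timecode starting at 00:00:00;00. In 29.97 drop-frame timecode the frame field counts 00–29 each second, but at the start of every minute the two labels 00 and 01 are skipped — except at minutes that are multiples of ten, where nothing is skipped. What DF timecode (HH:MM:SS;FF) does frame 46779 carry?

Each 10-minute DF block holds 10 × 60 × 30 − 9 × 2 = 17982 frames. 46779 ÷ 17982 → 2 full blocks, remainder 10815.
Within the partial block the first minute is 1800 frames and each further minute 1798, so 6 further minute boundaries passed. Total skipped labels = 18 × 2 + 2 × 6 = 48.
Non-drop label index = 46779 + 48 = 46827; at 30 labels/s that is 00:26:00:27, i.e. DF 00:26:00;27.

00:26:00;27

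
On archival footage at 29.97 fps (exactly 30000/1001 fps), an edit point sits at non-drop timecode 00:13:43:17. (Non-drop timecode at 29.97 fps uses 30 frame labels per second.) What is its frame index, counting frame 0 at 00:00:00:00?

Total seconds to the label: (0 × 3600 + 13 × 60 + 43) = 823.
Frame index = 823 × 30 + 17 = 24707.

24707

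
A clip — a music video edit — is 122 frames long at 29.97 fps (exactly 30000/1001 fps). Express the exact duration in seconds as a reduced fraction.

61061/15000 seconds

Running time = 122 ÷ (30000/1001) = 122 × 1001/30000 = 61061/15000 s.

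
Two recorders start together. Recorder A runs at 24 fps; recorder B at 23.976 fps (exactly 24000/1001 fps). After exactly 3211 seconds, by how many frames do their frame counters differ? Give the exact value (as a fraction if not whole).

A emits 24 × 3211 = 77064 frames; B emits 24000/1001 × 3211 = 5928000/77.
Difference = 5928/77 frames (≈ 76.9870); B is behind A.

5928/77 frames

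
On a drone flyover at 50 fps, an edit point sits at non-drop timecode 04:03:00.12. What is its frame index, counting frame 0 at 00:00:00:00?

Total seconds to the label: (4 × 3600 + 3 × 60 + 0) = 14580.
Frame index = 14580 × 50 + 12 = 729012.

frame 729012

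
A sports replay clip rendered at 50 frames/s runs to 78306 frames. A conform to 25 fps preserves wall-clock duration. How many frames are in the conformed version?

Target frames = source frames × (target rate / source rate) = 78306 × (25)/(50) = 78306 × 1/2 = 39153.

39153 frames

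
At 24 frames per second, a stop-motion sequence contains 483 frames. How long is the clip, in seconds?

20.125 seconds

Running time = 483 / (24) = 20.125 s.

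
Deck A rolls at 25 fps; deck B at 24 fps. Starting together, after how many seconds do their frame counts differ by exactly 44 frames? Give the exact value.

The gap grows by |24 − 25| = 1 frame per second.
Time for a 44-frame gap: 44 ÷ (1) = 44 s.

44 seconds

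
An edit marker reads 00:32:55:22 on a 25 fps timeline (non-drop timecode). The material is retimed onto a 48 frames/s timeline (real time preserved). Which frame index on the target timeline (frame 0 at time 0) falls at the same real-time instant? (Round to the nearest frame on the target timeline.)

Source frame index: (0×3600 + 32×60 + 55) × 25 + 22 = 49397.
Real time: 49397 / (25) = 49397/25 s.
Target frame: (49397/25) × (48) = 2371056/25 ≈ 94842.240 → 94842.

frame 94842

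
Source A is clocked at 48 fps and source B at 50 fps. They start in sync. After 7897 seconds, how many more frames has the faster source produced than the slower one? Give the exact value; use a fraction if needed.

15794 frames

A emits 48 × 7897 = 379056 frames; B emits 50 × 7897 = 394850.
Difference = 15794 frames; B is ahead of A.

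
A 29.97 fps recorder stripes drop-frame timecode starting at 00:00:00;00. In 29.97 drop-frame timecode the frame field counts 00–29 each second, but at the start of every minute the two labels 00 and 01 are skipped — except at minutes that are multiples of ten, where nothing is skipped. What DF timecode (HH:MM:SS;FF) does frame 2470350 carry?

22:53:47;12

Ten DF minutes hold 17982 frames, so frame 2470350 lies in block 137 (frames 2463534–2481515) with 6816 frames into that block.
The block's first minute is 1800 frames and the rest 1798 each; 6816 frames reaches minute 3, so 137 × 18 + 3 × 2 = 2472 labels have been skipped so far.
Adding those back, label number 2470350 + 2472 = 2472822 at 30 labels/s is 82427 s + 12 f = 22 h 53 min 47 s frame 12, i.e. 22:53:47;12.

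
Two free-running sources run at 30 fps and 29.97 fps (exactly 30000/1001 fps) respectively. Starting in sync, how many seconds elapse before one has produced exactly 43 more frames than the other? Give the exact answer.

43043/30 seconds

The gap grows by |30000/1001 − 30| = 30/1001 frames per second.
Time for a 43-frame gap: 43 ÷ (30/1001) = 43043/30 s.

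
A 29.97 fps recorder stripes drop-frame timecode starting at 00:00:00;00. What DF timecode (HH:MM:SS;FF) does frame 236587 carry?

Ten DF minutes hold 17982 frames, so frame 236587 lies in block 13 (frames 233766–251747) with 2821 frames into that block.
The block's first minute is 1800 frames and the rest 1798 each; 2821 frames reaches minute 1, so 13 × 18 + 1 × 2 = 236 labels have been skipped so far.
Adding those back, label number 236587 + 236 = 236823 at 30 labels/s is 7894 s + 3 f = 2 h 11 min 34 s frame 3, i.e. 02:11:34;03.

02:11:34;03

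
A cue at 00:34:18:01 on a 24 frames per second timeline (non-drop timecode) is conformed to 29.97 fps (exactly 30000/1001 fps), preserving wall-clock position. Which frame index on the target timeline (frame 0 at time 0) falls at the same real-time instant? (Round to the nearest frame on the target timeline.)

frame 61680

Source frame index: (0×3600 + 34×60 + 18) × 24 + 1 = 49393.
Real time: 49393 / (24) = 49393/24 s.
Target frame: (49393/24) × (30000/1001) = 61741250/1001 ≈ 61679.570 → 61680.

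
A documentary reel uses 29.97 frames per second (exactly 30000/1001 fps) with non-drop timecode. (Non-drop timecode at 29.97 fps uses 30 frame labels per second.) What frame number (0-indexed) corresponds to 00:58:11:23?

104753

Total seconds to the label: (0 × 3600 + 58 × 60 + 11) = 3491.
Frame index = 3491 × 30 + 23 = 104753.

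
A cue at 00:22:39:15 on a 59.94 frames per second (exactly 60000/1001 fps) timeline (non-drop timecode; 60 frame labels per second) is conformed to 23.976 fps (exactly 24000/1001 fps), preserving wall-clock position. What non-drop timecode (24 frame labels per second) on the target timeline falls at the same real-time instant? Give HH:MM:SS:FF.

Source frame index: (0×3600 + 22×60 + 39) × 60 + 15 = 81555.
Real time: 81555 / (60000/1001) = 5442437/4000 s.
Target frame: (5442437/4000) × (24000/1001) = 32622.
At 24 labels/s: frame 32622 → 00:22:39:06.

00:22:39:06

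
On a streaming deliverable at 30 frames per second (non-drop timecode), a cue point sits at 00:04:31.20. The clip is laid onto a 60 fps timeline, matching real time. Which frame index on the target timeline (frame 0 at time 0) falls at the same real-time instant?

frame 16300

Source frame index: (0×3600 + 4×60 + 31) × 30 + 20 = 8150.
Real time: 8150 / (30) = 815/3 s.
Target frame: (815/3) × (60) = 16300.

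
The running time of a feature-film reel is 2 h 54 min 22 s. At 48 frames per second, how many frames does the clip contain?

2 h 54 min 22 s = 10462 s.
Frames = 10462 × 48 = 502176.

502176 frames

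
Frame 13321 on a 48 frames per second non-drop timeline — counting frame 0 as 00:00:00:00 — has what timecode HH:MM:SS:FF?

13321 ÷ 48 = 277 full seconds, remainder 25 frames.
277 s = 0 h 4 min 37 s.
Timecode: 00:04:37:25.

00:04:37:25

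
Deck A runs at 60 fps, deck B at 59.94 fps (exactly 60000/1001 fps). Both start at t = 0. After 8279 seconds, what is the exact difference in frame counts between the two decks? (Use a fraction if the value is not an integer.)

496740/1001 frames

A emits 60 × 8279 = 496740 frames; B emits 60000/1001 × 8279 = 496740000/1001.
Difference = 496740/1001 frames (≈ 496.2438); B is behind A.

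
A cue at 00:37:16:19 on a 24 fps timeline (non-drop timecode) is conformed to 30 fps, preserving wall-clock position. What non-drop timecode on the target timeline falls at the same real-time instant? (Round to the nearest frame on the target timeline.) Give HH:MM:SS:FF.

Source frame index: (0×3600 + 37×60 + 16) × 24 + 19 = 53683.
Real time: 53683 / (24) = 53683/24 s.
Target frame: (53683/24) × (30) = 268415/4 ≈ 67103.750 → 67104.
At 30 labels/s: frame 67104 → 00:37:16:24.

00:37:16:24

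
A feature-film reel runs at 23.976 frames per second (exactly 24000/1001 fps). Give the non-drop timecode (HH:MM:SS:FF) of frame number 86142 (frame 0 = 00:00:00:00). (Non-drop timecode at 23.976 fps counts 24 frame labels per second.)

86142 ÷ 24 = 3589 full seconds, remainder 6 frames.
3589 s = 0 h 59 min 49 s.
Timecode: 00:59:49:06.

00:59:49:06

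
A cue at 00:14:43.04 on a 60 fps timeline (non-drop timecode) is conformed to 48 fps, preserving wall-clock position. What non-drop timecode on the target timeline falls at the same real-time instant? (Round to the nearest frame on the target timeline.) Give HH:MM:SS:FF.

00:14:43:03

Source frame index: (0×3600 + 14×60 + 43) × 60 + 4 = 52984.
Real time: 52984 / (60) = 13246/15 s.
Target frame: (13246/15) × (48) = 211936/5 ≈ 42387.200 → 42387.
At 48 labels/s: frame 42387 → 00:14:43:03.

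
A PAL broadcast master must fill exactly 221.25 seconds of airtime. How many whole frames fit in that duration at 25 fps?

5531 frames

Frames = 221.25 × 25 = 22125/4 ≈ 5531.2500.
Complete frames: 5531.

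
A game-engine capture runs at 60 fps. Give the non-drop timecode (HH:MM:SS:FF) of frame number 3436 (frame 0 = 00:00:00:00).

3436 ÷ 60 = 57 full seconds, remainder 16 frames.
57 s = 0 h 0 min 57 s.
Timecode: 00:00:57:16.

00:00:57:16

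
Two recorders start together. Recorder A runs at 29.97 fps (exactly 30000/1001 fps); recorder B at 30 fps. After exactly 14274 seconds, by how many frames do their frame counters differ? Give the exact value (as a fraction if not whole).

A emits 30000/1001 × 14274 = 32940000/77 frames; B emits 30 × 14274 = 428220.
Difference = 32940/77 frames (≈ 427.7922); B is ahead of A.

32940/77 frames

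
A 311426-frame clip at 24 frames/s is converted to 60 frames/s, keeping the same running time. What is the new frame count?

Target frames = source frames × (target rate / source rate) = 311426 × (60)/(24) = 311426 × 5/2 = 778565.

778565 frames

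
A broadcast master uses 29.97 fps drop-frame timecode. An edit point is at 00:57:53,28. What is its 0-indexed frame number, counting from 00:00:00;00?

As if non-drop at 30 labels/s: (0 × 3600 + 57 × 60 + 53) × 30 + 28 = 104218.
Minute boundaries passed: 57; those not divisible by 10: 57 − 5 = 52; dropped labels = 2 × 52 = 104.
Actual frame index = 104218 − 104 = 104114.

104114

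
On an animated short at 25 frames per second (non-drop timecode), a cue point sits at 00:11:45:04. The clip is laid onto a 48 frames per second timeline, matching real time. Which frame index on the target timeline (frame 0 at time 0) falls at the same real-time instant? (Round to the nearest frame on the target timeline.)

Source frame index: (0×3600 + 11×60 + 45) × 25 + 4 = 17629.
Real time: 17629 / (25) = 17629/25 s.
Target frame: (17629/25) × (48) = 846192/25 ≈ 33847.680 → 33848.

frame 33848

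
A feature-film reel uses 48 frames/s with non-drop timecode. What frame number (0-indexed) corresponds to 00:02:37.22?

frame 7558

Total seconds to the label: (0 × 3600 + 2 × 60 + 37) = 157.
Frame index = 157 × 48 + 22 = 7558.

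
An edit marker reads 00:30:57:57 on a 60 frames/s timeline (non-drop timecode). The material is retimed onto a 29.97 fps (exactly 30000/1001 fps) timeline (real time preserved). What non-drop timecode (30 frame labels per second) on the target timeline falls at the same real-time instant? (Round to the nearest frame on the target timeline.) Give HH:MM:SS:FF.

00:30:56:03

Source frame index: (0×3600 + 30×60 + 57) × 60 + 57 = 111477.
Real time: 111477 / (60) = 37159/20 s.
Target frame: (37159/20) × (30000/1001) = 55738500/1001 ≈ 55682.817 → 55683.
At 30 labels/s: frame 55683 → 00:30:56:03.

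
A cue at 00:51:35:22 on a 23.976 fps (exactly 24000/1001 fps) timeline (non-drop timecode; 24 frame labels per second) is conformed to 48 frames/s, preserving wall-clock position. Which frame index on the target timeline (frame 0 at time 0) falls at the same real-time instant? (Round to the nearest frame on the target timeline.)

frame 148753

Source frame index: (0×3600 + 51×60 + 35) × 24 + 22 = 74302.
Real time: 74302 / (24000/1001) = 37188151/12000 s.
Target frame: (37188151/12000) × (48) = 37188151/250 ≈ 148752.604 → 148753.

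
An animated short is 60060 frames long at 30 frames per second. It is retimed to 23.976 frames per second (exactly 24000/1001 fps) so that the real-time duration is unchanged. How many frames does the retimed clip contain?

Target frames = source frames × (target rate / source rate) = 60060 × (24000/1001)/(30) = 60060 × 800/1001 = 48000.

48000 frames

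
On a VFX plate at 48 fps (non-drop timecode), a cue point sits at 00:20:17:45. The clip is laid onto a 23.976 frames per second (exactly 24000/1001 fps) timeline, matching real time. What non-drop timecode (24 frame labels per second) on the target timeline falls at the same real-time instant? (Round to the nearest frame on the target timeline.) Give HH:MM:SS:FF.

00:20:16:17

Source frame index: (0×3600 + 20×60 + 17) × 48 + 45 = 58461.
Real time: 58461 / (48) = 19487/16 s.
Target frame: (19487/16) × (24000/1001) = 2248500/77 ≈ 29201.299 → 29201.
At 24 labels/s: frame 29201 → 00:20:16:17.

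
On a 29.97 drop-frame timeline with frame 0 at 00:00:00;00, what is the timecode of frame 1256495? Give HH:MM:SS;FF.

Each 10-minute DF block holds 10 × 60 × 30 − 9 × 2 = 17982 frames. 1256495 ÷ 17982 → 69 full blocks, remainder 15737.
Within the partial block the first minute is 1800 frames and each further minute 1798, so 8 further minute boundaries passed. Total skipped labels = 18 × 69 + 2 × 8 = 1258.
Non-drop label index = 1256495 + 1258 = 1257753; at 30 labels/s that is 11:38:45:03, i.e. DF 11:38:45;03.

11:38:45;03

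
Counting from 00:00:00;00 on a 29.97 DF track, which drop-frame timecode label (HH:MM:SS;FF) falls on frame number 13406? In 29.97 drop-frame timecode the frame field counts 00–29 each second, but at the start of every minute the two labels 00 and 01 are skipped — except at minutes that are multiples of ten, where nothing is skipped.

00:07:27;10

Ten DF minutes hold 17982 frames, so frame 13406 lies in block 0 (frames 0–17981) with 13406 frames into that block.
The block's first minute is 1800 frames and the rest 1798 each; 13406 frames reaches minute 7, so 0 × 18 + 7 × 2 = 14 labels have been skipped so far.
Adding those back, label number 13406 + 14 = 13420 at 30 labels/s is 447 s + 10 f = 0 h 7 min 27 s frame 10, i.e. 00:07:27;10.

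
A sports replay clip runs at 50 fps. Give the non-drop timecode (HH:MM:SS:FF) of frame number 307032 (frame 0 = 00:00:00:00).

01:42:20:32

307032 ÷ 50 = 6140 full seconds, remainder 32 frames.
6140 s = 1 h 42 min 20 s.
Timecode: 01:42:20:32.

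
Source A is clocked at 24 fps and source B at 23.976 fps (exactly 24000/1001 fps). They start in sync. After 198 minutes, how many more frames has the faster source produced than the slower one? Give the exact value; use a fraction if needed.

198 min = 11880 s.
A emits 24 × 11880 = 285120 frames; B emits 24000/1001 × 11880 = 25920000/91.
Difference = 25920/91 frames (≈ 284.8352); B is behind A.

25920/91 frames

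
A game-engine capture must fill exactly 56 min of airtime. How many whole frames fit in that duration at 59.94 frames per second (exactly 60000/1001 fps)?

56 min = 3360 s.
Frames = 3360 × 60000/1001 = 28800000/143 ≈ 201398.6014.
Complete frames: 201398.

201398 frames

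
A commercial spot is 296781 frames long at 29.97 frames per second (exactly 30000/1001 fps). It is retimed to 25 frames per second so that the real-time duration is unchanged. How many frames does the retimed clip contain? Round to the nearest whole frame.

247565 frames

Frames at target rate = 296781 × (25) / (30000/1001) = 99025927/400 ≈ 247564.818.
Nearest whole frame: 247565.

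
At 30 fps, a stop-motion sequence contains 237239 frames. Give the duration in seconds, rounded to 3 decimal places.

7907.967 seconds

Running time = 237239 × 1/30 = 237239/30 s ≈ 7907.967 s.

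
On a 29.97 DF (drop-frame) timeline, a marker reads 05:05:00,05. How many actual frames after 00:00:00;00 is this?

548455

Complete 10-minute blocks: 30, each 17982 frames → 539460.
Remaining 5 whole minutes in the current block: 1800 + 4 × 1798 = 8992 frames.
Within the current minute: 0 × 30 + 5 − 2 = 3 (labels ;00/;01 skipped at this minute). Total = 539460 + 8992 + 3 = 548455.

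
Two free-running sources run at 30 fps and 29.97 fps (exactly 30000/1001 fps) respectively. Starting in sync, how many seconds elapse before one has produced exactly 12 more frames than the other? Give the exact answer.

The gap grows by |30000/1001 − 30| = 30/1001 frames per second.
Time for a 12-frame gap: 12 ÷ (30/1001) = 400.4 s.

400.4 seconds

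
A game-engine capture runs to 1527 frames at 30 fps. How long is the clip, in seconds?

Running time = 1527 / (30) = 50.9 s.

50.9 seconds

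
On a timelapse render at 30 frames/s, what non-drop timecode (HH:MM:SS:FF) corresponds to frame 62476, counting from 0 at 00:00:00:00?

00:34:42:16

62476 ÷ 30 = 2082 full seconds, remainder 16 frames.
2082 s = 0 h 34 min 42 s.
Timecode: 00:34:42:16.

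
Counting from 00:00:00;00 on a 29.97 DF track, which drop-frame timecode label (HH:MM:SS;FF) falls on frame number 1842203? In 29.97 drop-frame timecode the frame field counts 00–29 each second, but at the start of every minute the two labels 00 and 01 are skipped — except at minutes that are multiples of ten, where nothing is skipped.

Each 10-minute DF block holds 10 × 60 × 30 − 9 × 2 = 17982 frames. 1842203 ÷ 17982 → 102 full blocks, remainder 8039.
Within the partial block the first minute is 1800 frames and each further minute 1798, so 4 further minute boundaries passed. Total skipped labels = 18 × 102 + 2 × 4 = 1844.
Non-drop label index = 1842203 + 1844 = 1844047; at 30 labels/s that is 17:04:28:07, i.e. DF 17:04:28;07.

17:04:28;07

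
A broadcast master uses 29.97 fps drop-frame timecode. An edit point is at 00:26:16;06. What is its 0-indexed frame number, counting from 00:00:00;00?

47238

Complete 10-minute blocks: 2, each 17982 frames → 35964.
Remaining 6 whole minutes in the current block: 1800 + 5 × 1798 = 10790 frames.
Within the current minute: 16 × 30 + 6 − 2 = 484 (labels ;00/;01 skipped at this minute). Total = 35964 + 10790 + 484 = 47238.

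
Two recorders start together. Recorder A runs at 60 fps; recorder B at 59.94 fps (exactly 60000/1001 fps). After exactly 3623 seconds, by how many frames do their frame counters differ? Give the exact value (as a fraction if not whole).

217380/1001 frames

A emits 60 × 3623 = 217380 frames; B emits 60000/1001 × 3623 = 217380000/1001.
Difference = 217380/1001 frames (≈ 217.1628); B is behind A.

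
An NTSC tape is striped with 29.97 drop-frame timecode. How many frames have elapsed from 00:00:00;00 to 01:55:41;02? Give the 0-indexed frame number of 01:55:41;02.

As if non-drop at 30 labels/s: (1 × 3600 + 55 × 60 + 41) × 30 + 2 = 208232.
Minute boundaries passed: 115; those not divisible by 10: 115 − 11 = 104; dropped labels = 2 × 104 = 208.
Actual frame index = 208232 − 208 = 208024.

208024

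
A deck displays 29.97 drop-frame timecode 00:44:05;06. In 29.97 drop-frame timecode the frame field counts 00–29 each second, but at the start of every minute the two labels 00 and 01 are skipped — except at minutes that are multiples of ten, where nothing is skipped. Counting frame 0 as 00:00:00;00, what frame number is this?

As if non-drop at 30 labels/s: (0 × 3600 + 44 × 60 + 5) × 30 + 6 = 79356.
Minute boundaries passed: 44; those not divisible by 10: 44 − 4 = 40; dropped labels = 2 × 40 = 80.
Actual frame index = 79356 − 80 = 79276.

79276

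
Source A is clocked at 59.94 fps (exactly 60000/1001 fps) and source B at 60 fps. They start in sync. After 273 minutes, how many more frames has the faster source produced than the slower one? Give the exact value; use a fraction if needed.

273 min = 16380 s.
A emits 60000/1001 × 16380 = 10800000/11 frames; B emits 60 × 16380 = 982800.
Difference = 10800/11 frames (≈ 981.8182); B is ahead of A.

10800/11 frames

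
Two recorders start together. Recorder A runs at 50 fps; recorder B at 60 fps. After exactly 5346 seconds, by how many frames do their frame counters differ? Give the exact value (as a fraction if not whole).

A emits 50 × 5346 = 267300 frames; B emits 60 × 5346 = 320760.
Difference = 53460 frames; B is ahead of A.

53460 frames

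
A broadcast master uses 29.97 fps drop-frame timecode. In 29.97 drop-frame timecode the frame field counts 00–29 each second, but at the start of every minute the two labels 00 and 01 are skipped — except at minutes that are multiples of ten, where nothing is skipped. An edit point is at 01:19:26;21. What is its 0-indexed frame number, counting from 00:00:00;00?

142857

As if non-drop at 30 labels/s: (1 × 3600 + 19 × 60 + 26) × 30 + 21 = 143001.
Minute boundaries passed: 79; those not divisible by 10: 79 − 7 = 72; dropped labels = 2 × 72 = 144.
Actual frame index = 143001 − 144 = 142857.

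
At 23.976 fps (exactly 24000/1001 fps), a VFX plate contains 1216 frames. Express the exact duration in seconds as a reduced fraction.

Running time = 1216 ÷ (24000/1001) = 1216 × 1001/24000 = 19019/375 s.

19019/375 seconds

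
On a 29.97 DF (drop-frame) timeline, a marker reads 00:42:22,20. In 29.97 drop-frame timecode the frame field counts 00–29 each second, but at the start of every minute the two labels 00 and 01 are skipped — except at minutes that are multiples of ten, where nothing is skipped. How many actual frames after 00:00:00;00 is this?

76204

Complete 10-minute blocks: 4, each 17982 frames → 71928.
Remaining 2 whole minutes in the current block: 1800 + 1 × 1798 = 3598 frames.
Within the current minute: 22 × 30 + 20 − 2 = 678 (labels ;00/;01 skipped at this minute). Total = 71928 + 3598 + 678 = 76204.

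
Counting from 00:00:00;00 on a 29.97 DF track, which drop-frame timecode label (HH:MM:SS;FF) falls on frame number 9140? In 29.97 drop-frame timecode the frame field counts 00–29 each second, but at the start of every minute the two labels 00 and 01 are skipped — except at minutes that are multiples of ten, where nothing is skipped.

00:05:05;00

Ten DF minutes hold 17982 frames, so frame 9140 lies in block 0 (frames 0–17981) with 9140 frames into that block.
The block's first minute is 1800 frames and the rest 1798 each; 9140 frames reaches minute 5, so 0 × 18 + 5 × 2 = 10 labels have been skipped so far.
Adding those back, label number 9140 + 10 = 9150 at 30 labels/s is 305 s + 0 f = 0 h 5 min 5 s frame 0, i.e. 00:05:05;00.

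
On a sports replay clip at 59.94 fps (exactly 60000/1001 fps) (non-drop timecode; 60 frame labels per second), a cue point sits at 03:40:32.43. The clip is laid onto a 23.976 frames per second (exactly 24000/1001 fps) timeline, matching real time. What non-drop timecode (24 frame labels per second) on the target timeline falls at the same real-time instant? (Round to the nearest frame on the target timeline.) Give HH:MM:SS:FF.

03:40:32:17

Source frame index: (3×3600 + 40×60 + 32) × 60 + 43 = 793963.
Real time: 793963 / (60000/1001) = 794756963/60000 s.
Target frame: (794756963/60000) × (24000/1001) = 1587926/5 ≈ 317585.200 → 317585.
At 24 labels/s: frame 317585 → 03:40:32:17.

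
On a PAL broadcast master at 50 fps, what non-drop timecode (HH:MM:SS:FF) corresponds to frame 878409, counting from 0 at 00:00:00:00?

878409 ÷ 50 = 17568 full seconds, remainder 9 frames.
17568 s = 4 h 52 min 48 s.
Timecode: 04:52:48:09.

04:52:48:09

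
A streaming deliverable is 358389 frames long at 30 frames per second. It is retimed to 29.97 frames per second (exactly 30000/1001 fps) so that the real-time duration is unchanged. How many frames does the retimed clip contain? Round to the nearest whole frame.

Frames at target rate = 358389 × (30000/1001) / (30) = 358389000/1001 ≈ 358030.969.
Nearest whole frame: 358031.

358031 frames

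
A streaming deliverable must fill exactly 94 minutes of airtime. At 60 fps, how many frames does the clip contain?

94 min = 5640 s.
Frames = 5640 × 60 = 338400.

338400 frames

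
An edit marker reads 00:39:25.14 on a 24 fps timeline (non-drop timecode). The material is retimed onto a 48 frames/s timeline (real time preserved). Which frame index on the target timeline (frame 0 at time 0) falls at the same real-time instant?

Source frame index: (0×3600 + 39×60 + 25) × 24 + 14 = 56774.
Real time: 56774 / (24) = 28387/12 s.
Target frame: (28387/12) × (48) = 113548.

frame 113548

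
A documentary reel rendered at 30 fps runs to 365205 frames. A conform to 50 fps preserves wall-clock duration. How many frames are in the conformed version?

608675 frames

Target frames = source frames × (target rate / source rate) = 365205 × (50)/(30) = 365205 × 5/3 = 608675.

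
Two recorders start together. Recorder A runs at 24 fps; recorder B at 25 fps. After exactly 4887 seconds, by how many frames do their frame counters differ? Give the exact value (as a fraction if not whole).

4887 frames

A emits 24 × 4887 = 117288 frames; B emits 25 × 4887 = 122175.
Difference = 4887 frames; B is ahead of A.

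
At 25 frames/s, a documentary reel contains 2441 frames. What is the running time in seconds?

97.64 seconds

Running time = 2441 / (25) = 97.64 s.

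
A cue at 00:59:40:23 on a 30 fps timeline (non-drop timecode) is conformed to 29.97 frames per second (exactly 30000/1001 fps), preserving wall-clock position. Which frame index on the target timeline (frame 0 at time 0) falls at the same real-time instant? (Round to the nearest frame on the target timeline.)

frame 107316

Source frame index: (0×3600 + 59×60 + 40) × 30 + 23 = 107423.
Real time: 107423 / (30) = 107423/30 s.
Target frame: (107423/30) × (30000/1001) = 107423000/1001 ≈ 107315.684 → 107316.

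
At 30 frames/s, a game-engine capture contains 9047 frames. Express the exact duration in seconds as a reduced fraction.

Running time = 9047 ÷ (30) = 9047 × 1/30 = 9047/30 s.

9047/30 seconds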